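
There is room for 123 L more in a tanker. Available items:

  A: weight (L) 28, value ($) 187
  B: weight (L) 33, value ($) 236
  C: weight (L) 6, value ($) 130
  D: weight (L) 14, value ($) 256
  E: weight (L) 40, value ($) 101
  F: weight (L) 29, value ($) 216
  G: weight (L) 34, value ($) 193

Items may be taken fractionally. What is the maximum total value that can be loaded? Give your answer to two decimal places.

1098.79

Ratios (sorted): C 21.67, D 18.29, F 7.45, B 7.15, A 6.68, G 5.68, E 2.52
take C (6 @ 130); take D (14 @ 256); take F (29 @ 216); take B (33 @ 236); take A (28 @ 187); take 13/34 of G → 73.79. Capacity used 123/123.
Total value = 1098.79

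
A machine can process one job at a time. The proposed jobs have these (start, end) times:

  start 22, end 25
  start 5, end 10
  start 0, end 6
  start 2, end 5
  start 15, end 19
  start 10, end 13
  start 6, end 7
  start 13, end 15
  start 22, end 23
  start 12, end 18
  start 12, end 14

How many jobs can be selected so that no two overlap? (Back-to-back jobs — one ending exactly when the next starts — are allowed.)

6

Sort by end time and greedily take each interval whose start is ≥ the last chosen end.
By end time: (2,5), (0,6), (6,7), (5,10), (10,13), (12,14), (13,15), (12,18), (15,19), (22,23), (22,25).
Pick (2,5); next start ≥ 5 → (6,7); next start ≥ 7 → (10,13); next start ≥ 13 → (13,15); next start ≥ 15 → (15,19); next start ≥ 19 → (22,23).
Selected 6 jobs.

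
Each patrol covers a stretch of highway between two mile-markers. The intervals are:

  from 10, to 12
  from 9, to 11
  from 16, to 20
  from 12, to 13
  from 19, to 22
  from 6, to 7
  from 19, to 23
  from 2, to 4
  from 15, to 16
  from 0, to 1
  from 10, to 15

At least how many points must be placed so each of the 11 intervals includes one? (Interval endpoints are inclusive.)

7

Sorted: [0,1] [2,4] [6,7] [9,11] [10,12] [12,13] [10,15] [15,16] [16,20] [19,22] [19,23]
{[0,1]} hit by 1; {[2,4]} hit by 4; {[6,7]} hit by 7; {[9,11],[10,12]} hit by 11; {[12,13],[10,15]} hit by 13; {[15,16],[16,20]} hit by 16; {[19,22],[19,23]} hit by 22.
Points: 1, 4, 7, 11, 13, 16, 22 (7 total).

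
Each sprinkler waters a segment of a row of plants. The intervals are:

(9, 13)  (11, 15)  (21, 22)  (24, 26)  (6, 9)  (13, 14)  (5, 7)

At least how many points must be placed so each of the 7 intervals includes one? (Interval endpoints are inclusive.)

4

Sorted: [5,7] [6,9] [9,13] [13,14] [11,15] [21,22] [24,26]
{[5,7],[6,9]} hit by 7; {[9,13],[13,14],[11,15]} hit by 13; {[21,22]} hit by 22; {[24,26]} hit by 26.
Points: 7, 13, 22, 26 (4 total).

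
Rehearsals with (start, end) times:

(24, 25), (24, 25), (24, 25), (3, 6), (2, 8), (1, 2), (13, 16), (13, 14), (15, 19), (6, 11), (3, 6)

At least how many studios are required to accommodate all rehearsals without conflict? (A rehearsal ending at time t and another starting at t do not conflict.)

Events (time:±→running): 1:+→1 2:-→0 2:+→1 3:+→2 3:+→3 … peak 3.

3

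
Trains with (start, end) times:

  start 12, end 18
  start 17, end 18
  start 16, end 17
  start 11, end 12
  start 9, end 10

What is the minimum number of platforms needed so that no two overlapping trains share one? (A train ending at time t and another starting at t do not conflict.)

Events (time:±→running): 9:+→1 10:-→0 11:+→1 12:-→0 12:+→1 16:+→2 … peak 2.

2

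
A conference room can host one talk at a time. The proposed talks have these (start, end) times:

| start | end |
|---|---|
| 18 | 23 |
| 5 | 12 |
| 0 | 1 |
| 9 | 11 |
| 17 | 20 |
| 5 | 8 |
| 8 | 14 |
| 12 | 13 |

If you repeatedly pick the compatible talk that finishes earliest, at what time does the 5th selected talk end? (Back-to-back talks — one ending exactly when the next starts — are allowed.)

20

Sort by end time and greedily take each interval whose start is ≥ the last chosen end.
By end time: (0,1), (5,8), (9,11), (5,12), (12,13), (8,14), (17,20), (18,23).
Pick (0,1); next start ≥ 1 → (5,8); next start ≥ 8 → (9,11); next start ≥ 11 → (12,13); next start ≥ 13 → (17,20).
Selected: (0,1) (5,8) (9,11) (12,13) (17,20)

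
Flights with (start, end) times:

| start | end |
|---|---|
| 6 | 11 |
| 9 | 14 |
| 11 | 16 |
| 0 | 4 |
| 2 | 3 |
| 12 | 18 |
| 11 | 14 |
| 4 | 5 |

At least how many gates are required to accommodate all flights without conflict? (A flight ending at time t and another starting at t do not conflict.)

Count concurrent intervals with a sweep; the peak is the room count.
starts: [0, 2, 4, 6, 9, 11, 11, 12]
ends:   [3, 4, 5, 11, 14, 14, 16, 18]
s0→1 s2→2 e3→1 e4→0 s4→1 e5→0 s6→1 s9→2 e11→1 s11→2 s11→3 s12→4  — peak 4.

4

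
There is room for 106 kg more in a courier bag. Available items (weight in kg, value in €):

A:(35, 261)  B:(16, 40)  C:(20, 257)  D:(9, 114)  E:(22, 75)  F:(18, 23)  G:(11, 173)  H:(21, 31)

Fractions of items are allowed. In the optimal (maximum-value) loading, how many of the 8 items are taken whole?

5

Greedy by value/weight ratio, highest first.
Ratios (sorted): G 15.73, C 12.85, D 12.67, A 7.46, E 3.41, B 2.50, H 1.48, F 1.28
take G (11 @ 173); take C (20 @ 257); take D (9 @ 114); take A (35 @ 261); take E (22 @ 75); take 9/16 of B → 22.50. Capacity used 106/106.
5 item(s) taken whole; one partial (take 9/16 of B).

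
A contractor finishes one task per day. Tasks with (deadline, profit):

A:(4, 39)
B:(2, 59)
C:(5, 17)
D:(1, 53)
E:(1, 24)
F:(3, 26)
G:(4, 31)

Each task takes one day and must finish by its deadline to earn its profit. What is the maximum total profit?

199

Sort by profit descending; place each in the latest free slot ≤ its deadline.
By profit: B(d2,59), D(d1,53), A(d4,39), G(d4,31), F(d3,26), E(d1,24), C(d5,17)
B→slot 2; D→slot 1; A→slot 4; G→slot 3; F skipped; E skipped; C→slot 5.
Profit = 53 + 59 + 31 + 39 + 17 = 199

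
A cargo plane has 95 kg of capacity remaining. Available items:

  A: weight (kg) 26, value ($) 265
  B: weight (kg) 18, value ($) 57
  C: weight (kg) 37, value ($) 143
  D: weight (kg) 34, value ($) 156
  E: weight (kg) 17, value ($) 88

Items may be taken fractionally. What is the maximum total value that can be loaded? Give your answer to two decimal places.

Sort by value per unit weight and fill in that order.
Ratios (sorted): A 10.19, E 5.18, D 4.59, C 3.86, B 3.17
take A (26 @ 265); take E (17 @ 88); take D (34 @ 156); take 18/37 of C → 69.57. Capacity used 95/95.
Total value = 578.57

578.57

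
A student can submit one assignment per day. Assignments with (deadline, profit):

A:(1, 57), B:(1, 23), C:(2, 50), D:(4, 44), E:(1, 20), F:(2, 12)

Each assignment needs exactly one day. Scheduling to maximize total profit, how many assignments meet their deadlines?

3

By profit: A(d1,57), C(d2,50), D(d4,44), B(d1,23), E(d1,20), F(d2,12)
A→slot 1; C→slot 2; D→slot 4; B skipped; E skipped; F skipped.
3 of 6 scheduled.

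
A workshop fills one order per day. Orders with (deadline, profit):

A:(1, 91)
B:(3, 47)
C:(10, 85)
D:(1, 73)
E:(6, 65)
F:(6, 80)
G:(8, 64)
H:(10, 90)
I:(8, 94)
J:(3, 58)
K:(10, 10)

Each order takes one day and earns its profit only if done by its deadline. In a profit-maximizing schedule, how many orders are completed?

10

Take jobs in profit order; each goes to the latest open slot no later than its deadline.
Profit order: I=94 A=91 H=90 C=85 F=80 D=73 E=65 G=64 J=58 B=47 K=10
Assign: I→slot 8, A→slot 1, H→slot 10, C→slot 9, F→slot 6, D skipped, E→slot 5, G→slot 7, J→slot 3, B→slot 2, K→slot 4.
Slots: [1:A] [2:B] [3:J] [4:K] [5:E] [6:F] [7:G] [8:I] [9:C] [10:H]
10 of 11 scheduled.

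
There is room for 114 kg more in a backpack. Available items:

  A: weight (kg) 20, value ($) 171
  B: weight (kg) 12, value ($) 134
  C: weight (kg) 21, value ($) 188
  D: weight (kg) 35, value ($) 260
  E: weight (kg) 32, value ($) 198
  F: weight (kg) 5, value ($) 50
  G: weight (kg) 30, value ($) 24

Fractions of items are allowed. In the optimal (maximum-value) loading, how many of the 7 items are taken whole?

Greedy by value/weight ratio, highest first.
Ratios (sorted): B 11.17, F 10.00, C 8.95, A 8.55, D 7.43, E 6.19, G 0.80
take B (12 @ 134); take F (5 @ 50); take C (21 @ 188); take A (20 @ 171); take D (35 @ 260); take 21/32 of E → 129.94. Capacity used 114/114.
5 item(s) taken whole; one partial (take 21/32 of E).

5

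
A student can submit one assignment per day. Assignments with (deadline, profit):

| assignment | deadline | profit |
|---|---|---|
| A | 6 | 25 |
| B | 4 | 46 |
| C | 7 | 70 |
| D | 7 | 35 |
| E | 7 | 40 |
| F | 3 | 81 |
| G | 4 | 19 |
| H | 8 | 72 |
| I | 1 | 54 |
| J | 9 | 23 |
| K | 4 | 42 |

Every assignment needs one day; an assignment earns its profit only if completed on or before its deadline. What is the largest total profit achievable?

463

Sort by profit descending; place each in the latest free slot ≤ its deadline.
By profit: F(d3,81), H(d8,72), C(d7,70), I(d1,54), B(d4,46), K(d4,42), E(d7,40), D(d7,35), A(d6,25), J(d9,23), G(d4,19)
F→slot 3; H→slot 8; C→slot 7; I→slot 1; B→slot 4; K→slot 2; E→slot 6; D→slot 5; A skipped; J→slot 9; G skipped.
Profit = 54 + 42 + 81 + 46 + 35 + 40 + 70 + 72 + 23 = 463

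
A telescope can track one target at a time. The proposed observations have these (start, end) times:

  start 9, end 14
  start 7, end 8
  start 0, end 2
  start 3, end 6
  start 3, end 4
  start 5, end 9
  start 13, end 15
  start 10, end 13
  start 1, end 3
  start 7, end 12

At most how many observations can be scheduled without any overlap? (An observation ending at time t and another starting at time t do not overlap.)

Sort by end time and greedily take each interval whose start is ≥ the last chosen end.
By end time: (0,2), (1,3), (3,4), (3,6), (7,8), (5,9), (7,12), (10,13), (9,14), (13,15).
Pick (0,2); next start ≥ 2 → (3,4); next start ≥ 4 → (7,8); next start ≥ 8 → (10,13); next start ≥ 13 → (13,15).
Selected 5 observations.

5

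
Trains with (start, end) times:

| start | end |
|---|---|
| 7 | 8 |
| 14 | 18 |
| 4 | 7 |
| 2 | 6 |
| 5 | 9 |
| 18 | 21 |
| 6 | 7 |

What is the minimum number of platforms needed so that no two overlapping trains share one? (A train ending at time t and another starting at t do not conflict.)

3

Count concurrent intervals with a sweep; the peak is the room count.
Events (time:±→running): 2:+→1 4:+→2 5:+→3 … peak 3.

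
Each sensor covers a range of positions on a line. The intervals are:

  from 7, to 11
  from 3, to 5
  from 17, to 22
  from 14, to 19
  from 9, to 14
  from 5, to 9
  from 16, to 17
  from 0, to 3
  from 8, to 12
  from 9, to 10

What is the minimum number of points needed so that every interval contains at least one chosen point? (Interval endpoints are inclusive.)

Process intervals by earliest right end; each time one isn't hit yet, stab at its right endpoint.
Sorted: [0,3] [3,5] [5,9] [9,10] [7,11] [8,12] [9,14] [16,17] [14,19] [17,22]
{[0,3],[3,5]} hit by 3; {[5,9],[9,10],[7,11],[8,12],[9,14]} hit by 9; {[16,17],[14,19],[17,22]} hit by 17.
Points: 3, 9, 17 (3 total).

3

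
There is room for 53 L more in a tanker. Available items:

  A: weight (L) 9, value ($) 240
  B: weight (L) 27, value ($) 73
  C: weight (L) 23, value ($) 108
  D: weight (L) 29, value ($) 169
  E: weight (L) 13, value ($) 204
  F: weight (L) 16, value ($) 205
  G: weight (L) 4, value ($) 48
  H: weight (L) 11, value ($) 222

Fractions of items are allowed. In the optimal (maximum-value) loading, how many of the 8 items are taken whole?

Order: A (240/9=26.67) > H (222/11=20.18) > E (204/13=15.69) > F (205/16=12.81) > G (48/4=12.00) > D (169/29=5.83) > C (108/23=4.70) > B (73/27=2.70)
Fill: take A (9 @ 240) → take H (11 @ 222) → take E (13 @ 204) → take F (16 @ 205) → take G (4 @ 48); 53/53 used.
5 item(s) taken whole.

5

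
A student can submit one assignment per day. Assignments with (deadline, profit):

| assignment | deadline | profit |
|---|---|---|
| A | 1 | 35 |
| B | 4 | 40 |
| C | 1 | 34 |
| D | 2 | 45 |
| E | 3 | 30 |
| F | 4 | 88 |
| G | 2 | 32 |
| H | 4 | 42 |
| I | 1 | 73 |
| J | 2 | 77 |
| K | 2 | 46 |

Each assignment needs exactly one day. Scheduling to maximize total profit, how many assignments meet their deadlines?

4

Take jobs in profit order; each goes to the latest open slot no later than its deadline.
By profit: F(d4,88), J(d2,77), I(d1,73), K(d2,46), D(d2,45), H(d4,42), B(d4,40), A(d1,35), C(d1,34), G(d2,32), E(d3,30)
F→slot 4; J→slot 2; I→slot 1; K skipped; D skipped; H→slot 3; B skipped; A skipped; C skipped; G skipped; E skipped.
4 of 11 scheduled.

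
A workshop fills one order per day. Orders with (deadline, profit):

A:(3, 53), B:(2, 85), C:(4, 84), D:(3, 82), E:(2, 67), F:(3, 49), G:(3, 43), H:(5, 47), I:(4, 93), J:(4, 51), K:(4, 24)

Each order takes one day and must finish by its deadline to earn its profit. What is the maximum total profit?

391

Profit order: I=93 B=85 C=84 D=82 E=67 A=53 J=51 F=49 H=47 G=43 K=24
Assign: I→slot 4, B→slot 2, C→slot 3, D→slot 1, E skipped, A skipped, J skipped, F skipped, H→slot 5, G skipped, K skipped.
Slots: [1:D] [2:B] [3:C] [4:I] [5:H]
Profit = 82 + 85 + 84 + 93 + 47 = 391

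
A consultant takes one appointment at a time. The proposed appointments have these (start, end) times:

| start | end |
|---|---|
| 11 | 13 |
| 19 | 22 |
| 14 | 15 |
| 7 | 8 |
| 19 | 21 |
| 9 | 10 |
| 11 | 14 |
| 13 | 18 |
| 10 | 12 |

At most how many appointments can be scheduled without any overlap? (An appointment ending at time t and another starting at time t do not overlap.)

Sort by end time and greedily take each interval whose start is ≥ the last chosen end.
Sorted by end: (7,8)  (9,10)  (10,12)  (11,13)  (11,14)  (14,15)  (13,18)  (19,21)  (19,22)
take (7,8); take (9,10); take (10,12); take (14,15); take (19,21).
Selected 5 appointments.

5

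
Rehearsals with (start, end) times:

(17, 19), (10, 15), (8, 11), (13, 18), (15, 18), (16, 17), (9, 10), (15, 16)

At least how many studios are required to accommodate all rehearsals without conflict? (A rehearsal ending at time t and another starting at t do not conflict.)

starts: [8, 9, 10, 13, 15, 15, 16, 17]
ends:   [10, 11, 15, 16, 17, 18, 18, 19]
s8→1 s9→2 e10→1 s10→2 e11→1 s13→2 e15→1 s15→2 s15→3  — peak 3.

3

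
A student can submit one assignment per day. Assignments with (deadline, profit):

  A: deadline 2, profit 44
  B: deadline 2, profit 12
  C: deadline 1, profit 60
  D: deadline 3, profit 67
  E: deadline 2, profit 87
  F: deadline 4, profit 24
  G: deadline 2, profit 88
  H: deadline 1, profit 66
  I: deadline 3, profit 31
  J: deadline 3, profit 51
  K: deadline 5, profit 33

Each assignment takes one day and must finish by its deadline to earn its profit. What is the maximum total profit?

299

Take jobs in profit order; each goes to the latest open slot no later than its deadline.
Profit order: G=88 E=87 D=67 H=66 C=60 J=51 A=44 K=33 I=31 F=24 B=12
Assign: G→slot 2, E→slot 1, D→slot 3, H skipped, C skipped, J skipped, A skipped, K→slot 5, I skipped, F→slot 4, B skipped.
Slots: [1:E] [2:G] [3:D] [4:F] [5:K]
Profit = 87 + 88 + 67 + 24 + 33 = 299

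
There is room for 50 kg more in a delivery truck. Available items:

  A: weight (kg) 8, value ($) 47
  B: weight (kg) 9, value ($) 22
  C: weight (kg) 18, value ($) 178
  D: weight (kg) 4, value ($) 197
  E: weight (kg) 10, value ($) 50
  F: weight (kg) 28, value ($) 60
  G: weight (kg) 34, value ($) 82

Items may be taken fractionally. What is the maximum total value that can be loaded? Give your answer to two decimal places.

496.41

Greedy by value/weight ratio, highest first.
Order: D (197/4=49.25) > C (178/18=9.89) > A (47/8=5.88) > E (50/10=5.00) > B (22/9=2.44) > G (82/34=2.41) > F (60/28=2.14)
Fill: take D (4 @ 197) → take C (18 @ 178) → take A (8 @ 47) → take E (10 @ 50) → take B (9 @ 22) → take 1/34 of G → 2.41; 50/50 used.
Total value = 496.41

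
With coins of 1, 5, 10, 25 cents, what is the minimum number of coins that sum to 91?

91 − 3×25→16 − 1×10→6 − 1×5→1 − 1×1→0
Total coins = 3 + 1 + 1 + 1 = 6

6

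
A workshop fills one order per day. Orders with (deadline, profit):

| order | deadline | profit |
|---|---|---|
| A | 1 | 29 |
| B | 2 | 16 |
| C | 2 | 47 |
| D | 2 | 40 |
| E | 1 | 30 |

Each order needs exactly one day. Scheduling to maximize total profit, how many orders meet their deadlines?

2

Profit order: C=47 D=40 E=30 A=29 B=16
Assign: C→slot 2, D→slot 1, E skipped, A skipped, B skipped.
Slots: [1:D] [2:C]
2 of 5 scheduled.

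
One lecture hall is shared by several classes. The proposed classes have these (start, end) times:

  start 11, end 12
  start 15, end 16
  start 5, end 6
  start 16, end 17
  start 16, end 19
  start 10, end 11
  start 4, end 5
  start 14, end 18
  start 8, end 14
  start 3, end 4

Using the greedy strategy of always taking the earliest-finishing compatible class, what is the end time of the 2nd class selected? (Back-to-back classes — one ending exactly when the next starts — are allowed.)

5

Greedy by earliest finish: after sorting by end time, pick each interval compatible with the last pick.
By end time: (3,4), (4,5), (5,6), (10,11), (11,12), (8,14), (15,16), (16,17), (14,18), (16,19).
Pick (3,4); next start ≥ 4 → (4,5); next start ≥ 5 → (5,6); next start ≥ 6 → (10,11); next start ≥ 11 → (11,12); next start ≥ 12 → (15,16); next start ≥ 16 → (16,17).
Selected: (3,4) (4,5) (5,6) (10,11) (11,12) (15,16) (16,17)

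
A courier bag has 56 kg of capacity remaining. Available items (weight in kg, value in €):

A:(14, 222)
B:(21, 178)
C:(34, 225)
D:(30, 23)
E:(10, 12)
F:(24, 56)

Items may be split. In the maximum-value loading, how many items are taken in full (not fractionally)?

Sort by value per unit weight and fill in that order.
Order: A (222/14=15.86) > B (178/21=8.48) > C (225/34=6.62) > F (56/24=2.33) > E (12/10=1.20) > D (23/30=0.77)
Fill: take A (14 @ 222) → take B (21 @ 178) → take 21/34 of C → 138.97; 56/56 used.
2 item(s) taken whole; one partial (take 21/34 of C).

2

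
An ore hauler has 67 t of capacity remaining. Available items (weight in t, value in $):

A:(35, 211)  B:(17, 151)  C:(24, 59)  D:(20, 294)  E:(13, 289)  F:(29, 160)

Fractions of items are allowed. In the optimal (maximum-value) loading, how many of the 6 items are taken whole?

3

Greedy by value/weight ratio, highest first.
Order: E (289/13=22.23) > D (294/20=14.70) > B (151/17=8.88) > A (211/35=6.03) > F (160/29=5.52) > C (59/24=2.46)
Fill: take E (13 @ 289) → take D (20 @ 294) → take B (17 @ 151) → take 17/35 of A → 102.49; 67/67 used.
3 item(s) taken whole; one partial (take 17/35 of A).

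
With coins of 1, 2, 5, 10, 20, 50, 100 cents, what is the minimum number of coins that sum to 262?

5

262 = 2×100 + 1×50 + 1×10 + 1×2
Total coins = 2 + 1 + 1 + 1 = 5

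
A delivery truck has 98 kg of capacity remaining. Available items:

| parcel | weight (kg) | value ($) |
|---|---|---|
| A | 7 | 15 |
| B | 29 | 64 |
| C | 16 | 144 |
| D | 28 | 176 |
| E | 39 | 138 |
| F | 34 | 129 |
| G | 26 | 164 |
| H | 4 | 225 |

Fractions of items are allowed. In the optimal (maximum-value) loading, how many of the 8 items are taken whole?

4

Order: H (225/4=56.25) > C (144/16=9.00) > G (164/26=6.31) > D (176/28=6.29) > F (129/34=3.79) > E (138/39=3.54) > B (64/29=2.21) > A (15/7=2.14)
Fill: take H (4 @ 225) → take C (16 @ 144) → take G (26 @ 164) → take D (28 @ 176) → take 24/34 of F → 91.06; 98/98 used.
4 item(s) taken whole; one partial (take 24/34 of F).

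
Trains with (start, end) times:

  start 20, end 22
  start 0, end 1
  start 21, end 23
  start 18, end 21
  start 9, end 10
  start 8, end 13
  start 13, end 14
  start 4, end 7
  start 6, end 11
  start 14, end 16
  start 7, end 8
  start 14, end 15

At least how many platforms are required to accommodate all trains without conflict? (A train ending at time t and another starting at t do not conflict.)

The answer is the maximum number of intervals overlapping at any instant.
Events (time:±→running): 0:+→1 1:-→0 4:+→1 6:+→2 7:-→1 7:+→2 8:-→1 8:+→2 9:+→3 … peak 3.

3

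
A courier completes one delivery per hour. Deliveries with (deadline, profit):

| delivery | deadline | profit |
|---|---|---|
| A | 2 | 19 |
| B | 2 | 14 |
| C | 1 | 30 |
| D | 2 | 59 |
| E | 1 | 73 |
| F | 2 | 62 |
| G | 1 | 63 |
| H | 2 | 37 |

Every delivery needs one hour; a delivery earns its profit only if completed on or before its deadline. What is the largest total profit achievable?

135

Profit order: E=73 G=63 F=62 D=59 H=37 C=30 A=19 B=14
Assign: E→slot 1, G skipped, F→slot 2, D skipped, H skipped, C skipped, A skipped, B skipped.
Slots: [1:E] [2:F]
Profit = 73 + 62 = 135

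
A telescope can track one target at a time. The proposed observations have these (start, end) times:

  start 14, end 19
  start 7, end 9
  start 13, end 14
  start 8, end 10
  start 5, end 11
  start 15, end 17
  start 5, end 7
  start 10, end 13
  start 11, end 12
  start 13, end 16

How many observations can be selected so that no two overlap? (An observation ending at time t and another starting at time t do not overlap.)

5

Greedy by earliest finish: after sorting by end time, pick each interval compatible with the last pick.
Sorted by end: (5,7)  (7,9)  (8,10)  (5,11)  (11,12)  (10,13)  (13,14)  (13,16)  (15,17)  (14,19)
take (5,7); take (7,9); skip (5,11); take (11,12); skip (10,13); take (13,14); take (15,17).
Selected 5 observations.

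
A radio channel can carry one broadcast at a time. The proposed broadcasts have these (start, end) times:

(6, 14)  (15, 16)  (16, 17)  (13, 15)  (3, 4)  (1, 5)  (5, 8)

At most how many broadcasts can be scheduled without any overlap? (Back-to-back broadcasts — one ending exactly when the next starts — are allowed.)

5

By end time: (3,4), (1,5), (5,8), (6,14), (13,15), (15,16), (16,17).
Pick (3,4); next start ≥ 4 → (5,8); next start ≥ 8 → (13,15); next start ≥ 15 → (15,16); next start ≥ 16 → (16,17).
Selected 5 broadcasts.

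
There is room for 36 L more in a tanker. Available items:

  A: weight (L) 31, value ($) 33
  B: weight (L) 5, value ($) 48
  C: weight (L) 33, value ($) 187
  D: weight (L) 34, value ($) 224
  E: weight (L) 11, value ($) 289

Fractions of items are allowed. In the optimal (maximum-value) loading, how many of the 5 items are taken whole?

Order: E (289/11=26.27) > B (48/5=9.60) > D (224/34=6.59) > C (187/33=5.67) > A (33/31=1.06)
Fill: take E (11 @ 289) → take B (5 @ 48) → take 20/34 of D → 131.76; 36/36 used.
2 item(s) taken whole; one partial (take 20/34 of D).

2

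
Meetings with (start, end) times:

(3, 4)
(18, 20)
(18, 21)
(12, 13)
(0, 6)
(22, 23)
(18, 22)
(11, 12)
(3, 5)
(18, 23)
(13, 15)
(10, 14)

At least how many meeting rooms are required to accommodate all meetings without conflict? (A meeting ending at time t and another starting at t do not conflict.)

Count concurrent intervals with a sweep; the peak is the room count.
starts: [0, 3, 3, 10, 11, 12, 13, 18, 18, 18, 18, 22]
ends:   [4, 5, 6, 12, 13, 14, 15, 20, 21, 22, 23, 23]
s0→1 s3→2 s3→3 e4→2 e5→1 e6→0 s10→1 s11→2 e12→1 s12→2 e13→1 s13→2 e14→1 e15→0 s18→1 s18→2 s18→3 s18→4  — peak 4.

4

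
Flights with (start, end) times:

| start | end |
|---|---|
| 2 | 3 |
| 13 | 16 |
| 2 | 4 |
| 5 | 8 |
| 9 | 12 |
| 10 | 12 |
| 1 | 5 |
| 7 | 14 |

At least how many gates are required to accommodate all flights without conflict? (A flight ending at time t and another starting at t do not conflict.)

3

The answer is the maximum number of intervals overlapping at any instant.
starts: [1, 2, 2, 5, 7, 9, 10, 13]
ends:   [3, 4, 5, 8, 12, 12, 14, 16]
s1→1 s2→2 s2→3  — peak 3.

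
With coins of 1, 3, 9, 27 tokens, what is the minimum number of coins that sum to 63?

3

63 − 2×27→9 − 1×9→0
Total coins = 2 + 1 = 3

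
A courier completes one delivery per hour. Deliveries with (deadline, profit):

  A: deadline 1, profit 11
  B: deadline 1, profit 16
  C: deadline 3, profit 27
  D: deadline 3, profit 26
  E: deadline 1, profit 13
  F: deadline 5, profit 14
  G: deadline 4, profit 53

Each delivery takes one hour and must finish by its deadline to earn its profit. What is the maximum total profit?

136

Sort by profit descending; place each in the latest free slot ≤ its deadline.
Profit order: G=53 C=27 D=26 B=16 F=14 E=13 A=11
Assign: G→slot 4, C→slot 3, D→slot 2, B→slot 1, F→slot 5, E skipped, A skipped.
Slots: [1:B] [2:D] [3:C] [4:G] [5:F]
Profit = 16 + 26 + 27 + 53 + 14 = 136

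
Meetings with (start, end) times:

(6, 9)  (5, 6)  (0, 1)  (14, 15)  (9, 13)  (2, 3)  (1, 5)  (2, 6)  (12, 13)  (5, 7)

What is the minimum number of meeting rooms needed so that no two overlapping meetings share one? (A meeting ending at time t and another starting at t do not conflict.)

3

Count concurrent intervals with a sweep; the peak is the room count.
starts: [0, 1, 2, 2, 5, 5, 6, 9, 12, 14]
ends:   [1, 3, 5, 6, 6, 7, 9, 13, 13, 15]
s0→1 e1→0 s1→1 s2→2 s2→3  — peak 3.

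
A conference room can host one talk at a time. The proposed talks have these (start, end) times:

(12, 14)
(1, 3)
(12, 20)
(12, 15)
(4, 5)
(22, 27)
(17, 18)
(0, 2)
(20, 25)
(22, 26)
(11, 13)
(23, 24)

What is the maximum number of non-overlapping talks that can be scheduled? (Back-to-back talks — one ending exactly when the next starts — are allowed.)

By end time: (0,2), (1,3), (4,5), (11,13), (12,14), (12,15), (17,18), (12,20), (23,24), (20,25), (22,26), (22,27).
Pick (0,2); next start ≥ 2 → (4,5); next start ≥ 5 → (11,13); next start ≥ 13 → (17,18); next start ≥ 18 → (23,24).
Selected 5 talks.

5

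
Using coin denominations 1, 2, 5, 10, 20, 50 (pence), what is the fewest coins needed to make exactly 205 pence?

205 − 4×50→5 − 1×5→0
Total coins = 4 + 1 = 5

5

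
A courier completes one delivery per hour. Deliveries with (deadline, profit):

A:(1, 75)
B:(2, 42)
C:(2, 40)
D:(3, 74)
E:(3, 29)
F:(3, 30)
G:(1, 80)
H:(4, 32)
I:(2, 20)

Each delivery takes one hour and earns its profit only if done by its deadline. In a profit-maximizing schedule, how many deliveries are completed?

By profit: G(d1,80), A(d1,75), D(d3,74), B(d2,42), C(d2,40), H(d4,32), F(d3,30), E(d3,29), I(d2,20)
G→slot 1; A skipped; D→slot 3; B→slot 2; C skipped; H→slot 4; F skipped; E skipped; I skipped.
4 of 9 scheduled.

4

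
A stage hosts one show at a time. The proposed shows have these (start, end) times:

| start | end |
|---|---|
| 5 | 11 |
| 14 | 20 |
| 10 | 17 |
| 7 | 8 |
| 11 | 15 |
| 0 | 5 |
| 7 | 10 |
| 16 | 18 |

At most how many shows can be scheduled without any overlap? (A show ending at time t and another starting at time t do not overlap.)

By end time: (0,5), (7,8), (7,10), (5,11), (11,15), (10,17), (16,18), (14,20).
Pick (0,5); next start ≥ 5 → (7,8); next start ≥ 8 → (11,15); next start ≥ 15 → (16,18).
Selected 4 shows.

4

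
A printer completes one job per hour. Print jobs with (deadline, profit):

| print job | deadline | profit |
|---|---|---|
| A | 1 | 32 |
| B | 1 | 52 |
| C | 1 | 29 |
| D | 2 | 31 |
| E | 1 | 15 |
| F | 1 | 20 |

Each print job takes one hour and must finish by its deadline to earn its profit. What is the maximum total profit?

83

Take jobs in profit order; each goes to the latest open slot no later than its deadline.
By profit: B(d1,52), A(d1,32), D(d2,31), C(d1,29), F(d1,20), E(d1,15)
B→slot 1; A skipped; D→slot 2; C skipped; F skipped; E skipped.
Profit = 52 + 31 = 83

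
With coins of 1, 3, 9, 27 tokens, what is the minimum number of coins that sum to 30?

Use the largest denomination that fits, subtract, and repeat.
30 = 1×27 + 1×3
Total coins = 1 + 1 = 2

2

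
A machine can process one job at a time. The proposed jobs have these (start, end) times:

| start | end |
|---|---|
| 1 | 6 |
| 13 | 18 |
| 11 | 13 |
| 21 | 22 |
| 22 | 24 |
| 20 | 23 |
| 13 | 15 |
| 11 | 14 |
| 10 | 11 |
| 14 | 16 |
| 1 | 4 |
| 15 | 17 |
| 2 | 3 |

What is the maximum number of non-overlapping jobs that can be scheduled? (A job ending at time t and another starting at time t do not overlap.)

By end time: (2,3), (1,4), (1,6), (10,11), (11,13), (11,14), (13,15), (14,16), (15,17), (13,18), (21,22), (20,23), (22,24).
Pick (2,3); next start ≥ 3 → (10,11); next start ≥ 11 → (11,13); next start ≥ 13 → (13,15); next start ≥ 15 → (15,17); next start ≥ 17 → (21,22); next start ≥ 22 → (22,24).
Selected 7 jobs.

7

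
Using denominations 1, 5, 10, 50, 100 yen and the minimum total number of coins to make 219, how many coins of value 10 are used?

Greedy: take as many of the largest coin as possible, then repeat with the remainder.
219 − 2×100→19 − 1×10→9 − 1×5→4 − 4×1→0
Count of 10: 1

1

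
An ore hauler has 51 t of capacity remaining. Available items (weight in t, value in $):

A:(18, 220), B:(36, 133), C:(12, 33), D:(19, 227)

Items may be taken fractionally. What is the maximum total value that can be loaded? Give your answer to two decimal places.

498.72

Sort by value per unit weight and fill in that order.
Ratios (sorted): A 12.22, D 11.95, B 3.69, C 2.75
take A (18 @ 220); take D (19 @ 227); take 14/36 of B → 51.72. Capacity used 51/51.
Total value = 498.72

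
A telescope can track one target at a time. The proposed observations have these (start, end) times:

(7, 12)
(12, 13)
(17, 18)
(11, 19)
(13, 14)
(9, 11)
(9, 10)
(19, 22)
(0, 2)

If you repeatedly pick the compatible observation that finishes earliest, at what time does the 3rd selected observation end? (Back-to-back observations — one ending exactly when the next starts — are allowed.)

By end time: (0,2), (9,10), (9,11), (7,12), (12,13), (13,14), (17,18), (11,19), (19,22).
Pick (0,2); next start ≥ 2 → (9,10); next start ≥ 10 → (12,13); next start ≥ 13 → (13,14); next start ≥ 14 → (17,18); next start ≥ 18 → (19,22).
Selected: (0,2) (9,10) (12,13) (13,14) (17,18) (19,22)

13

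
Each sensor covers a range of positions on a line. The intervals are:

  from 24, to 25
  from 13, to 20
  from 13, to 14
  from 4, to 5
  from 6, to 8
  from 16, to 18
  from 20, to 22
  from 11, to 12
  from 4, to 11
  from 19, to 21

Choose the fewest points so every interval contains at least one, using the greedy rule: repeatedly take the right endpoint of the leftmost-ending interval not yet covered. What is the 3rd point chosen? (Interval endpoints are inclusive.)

12

Process intervals by earliest right end; each time one isn't hit yet, stab at its right endpoint.
Sorted: [4,5] [6,8] [4,11] [11,12] [13,14] [16,18] [13,20] [19,21] [20,22] [24,25]
{[4,5]} hit by 5; {[6,8],[4,11]} hit by 8; {[11,12]} hit by 12; {[13,14]} hit by 14; {[16,18],[13,20]} hit by 18; {[19,21],[20,22]} hit by 21; {[24,25]} hit by 25.
Points: 5, 8, 12, 14, 18, 21, 25 (7 total).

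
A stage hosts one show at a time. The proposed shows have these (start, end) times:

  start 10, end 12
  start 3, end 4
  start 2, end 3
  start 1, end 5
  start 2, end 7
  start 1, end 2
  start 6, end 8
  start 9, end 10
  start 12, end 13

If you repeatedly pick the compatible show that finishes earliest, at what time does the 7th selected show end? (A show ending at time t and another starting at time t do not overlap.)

Sort by end time and greedily take each interval whose start is ≥ the last chosen end.
Sorted by end: (1,2)  (2,3)  (3,4)  (1,5)  (2,7)  (6,8)  (9,10)  (10,12)  (12,13)
take (1,2); take (2,3); take (3,4); take (6,8); take (9,10); take (10,12); take (12,13).
Selected: (1,2) (2,3) (3,4) (6,8) (9,10) (10,12) (12,13)

13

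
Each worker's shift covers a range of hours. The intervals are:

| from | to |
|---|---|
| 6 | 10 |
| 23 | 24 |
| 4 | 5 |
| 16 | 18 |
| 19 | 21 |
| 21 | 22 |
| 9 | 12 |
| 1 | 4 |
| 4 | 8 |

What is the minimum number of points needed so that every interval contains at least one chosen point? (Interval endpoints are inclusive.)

5

Sorted: [1,4] [4,5] [4,8] [6,10] [9,12] [16,18] [19,21] [21,22] [23,24]
{[1,4],[4,5],[4,8]} hit by 4; {[6,10],[9,12]} hit by 10; {[16,18]} hit by 18; {[19,21],[21,22]} hit by 21; {[23,24]} hit by 24.
Points: 4, 10, 18, 21, 24 (5 total).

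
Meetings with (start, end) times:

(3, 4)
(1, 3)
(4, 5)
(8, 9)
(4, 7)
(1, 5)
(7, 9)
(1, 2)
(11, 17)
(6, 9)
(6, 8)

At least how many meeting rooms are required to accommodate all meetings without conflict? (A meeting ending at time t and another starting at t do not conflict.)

The answer is the maximum number of intervals overlapping at any instant.
starts: [1, 1, 1, 3, 4, 4, 6, 6, 7, 8, 11]
ends:   [2, 3, 4, 5, 5, 7, 8, 9, 9, 9, 17]
s1→1 s1→2 s1→3  — peak 3.

3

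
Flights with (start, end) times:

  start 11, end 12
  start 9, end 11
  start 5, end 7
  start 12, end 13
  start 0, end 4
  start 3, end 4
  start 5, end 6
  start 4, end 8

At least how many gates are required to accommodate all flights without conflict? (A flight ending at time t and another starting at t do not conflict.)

3

starts: [0, 3, 4, 5, 5, 9, 11, 12]
ends:   [4, 4, 6, 7, 8, 11, 12, 13]
s0→1 s3→2 e4→1 e4→0 s4→1 s5→2 s5→3  — peak 3.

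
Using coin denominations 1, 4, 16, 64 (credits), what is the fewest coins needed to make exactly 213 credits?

6

Use the largest denomination that fits, subtract, and repeat.
213 = 3×64 + 1×16 + 1×4 + 1×1
Total coins = 3 + 1 + 1 + 1 = 6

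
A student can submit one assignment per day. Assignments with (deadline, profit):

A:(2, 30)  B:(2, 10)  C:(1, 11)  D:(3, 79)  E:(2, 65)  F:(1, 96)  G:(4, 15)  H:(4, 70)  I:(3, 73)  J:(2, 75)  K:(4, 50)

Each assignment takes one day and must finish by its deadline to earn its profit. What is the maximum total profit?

Profit order: F=96 D=79 J=75 I=73 H=70 E=65 K=50 A=30 G=15 C=11 B=10
Assign: F→slot 1, D→slot 3, J→slot 2, I skipped, H→slot 4, E skipped, K skipped, A skipped, G skipped, C skipped, B skipped.
Slots: [1:F] [2:J] [3:D] [4:H]
Profit = 96 + 75 + 79 + 70 = 320

320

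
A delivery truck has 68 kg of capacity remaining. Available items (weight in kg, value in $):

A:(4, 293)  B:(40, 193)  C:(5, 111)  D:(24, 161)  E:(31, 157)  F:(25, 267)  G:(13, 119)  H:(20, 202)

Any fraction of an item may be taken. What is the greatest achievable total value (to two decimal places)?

Greedy by value/weight ratio, highest first.
Order: A (293/4=73.25) > C (111/5=22.20) > F (267/25=10.68) > H (202/20=10.10) > G (119/13=9.15) > D (161/24=6.71) > E (157/31=5.06) > B (193/40=4.83)
Fill: take A (4 @ 293) → take C (5 @ 111) → take F (25 @ 267) → take H (20 @ 202) → take G (13 @ 119) → take 1/24 of D → 6.71; 68/68 used.
Total value = 998.71

998.71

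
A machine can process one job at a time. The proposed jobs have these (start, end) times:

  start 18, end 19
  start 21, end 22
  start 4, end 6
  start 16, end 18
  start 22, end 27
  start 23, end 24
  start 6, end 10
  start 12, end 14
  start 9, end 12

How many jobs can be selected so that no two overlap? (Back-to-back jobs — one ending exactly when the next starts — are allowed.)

Greedy by earliest finish: after sorting by end time, pick each interval compatible with the last pick.
By end time: (4,6), (6,10), (9,12), (12,14), (16,18), (18,19), (21,22), (23,24), (22,27).
Pick (4,6); next start ≥ 6 → (6,10); next start ≥ 10 → (12,14); next start ≥ 14 → (16,18); next start ≥ 18 → (18,19); next start ≥ 19 → (21,22); next start ≥ 22 → (23,24).
Selected 7 jobs.

7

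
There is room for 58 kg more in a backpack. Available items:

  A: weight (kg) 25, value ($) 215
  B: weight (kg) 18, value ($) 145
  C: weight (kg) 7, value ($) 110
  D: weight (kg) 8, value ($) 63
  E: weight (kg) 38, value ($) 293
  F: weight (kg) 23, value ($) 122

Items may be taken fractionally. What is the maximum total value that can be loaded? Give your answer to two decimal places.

Sort by value per unit weight and fill in that order.
Ratios (sorted): C 15.71, A 8.60, B 8.06, D 7.88, E 7.71, F 5.30
take C (7 @ 110); take A (25 @ 215); take B (18 @ 145); take D (8 @ 63). Capacity used 58/58.
Total value = 533.00

533.00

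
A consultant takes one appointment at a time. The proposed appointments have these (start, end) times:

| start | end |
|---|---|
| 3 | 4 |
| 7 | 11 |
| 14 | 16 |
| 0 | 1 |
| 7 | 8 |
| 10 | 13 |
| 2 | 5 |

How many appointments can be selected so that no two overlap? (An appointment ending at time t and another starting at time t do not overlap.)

Sort by end time and greedily take each interval whose start is ≥ the last chosen end.
By end time: (0,1), (3,4), (2,5), (7,8), (7,11), (10,13), (14,16).
Pick (0,1); next start ≥ 1 → (3,4); next start ≥ 4 → (7,8); next start ≥ 8 → (10,13); next start ≥ 13 → (14,16).
Selected 5 appointments.

5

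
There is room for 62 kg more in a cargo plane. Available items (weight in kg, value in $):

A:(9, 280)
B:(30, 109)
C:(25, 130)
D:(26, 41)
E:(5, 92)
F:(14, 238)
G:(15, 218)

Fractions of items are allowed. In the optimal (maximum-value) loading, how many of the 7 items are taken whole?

Greedy by value/weight ratio, highest first.
Ratios (sorted): A 31.11, E 18.40, F 17.00, G 14.53, C 5.20, B 3.63, D 1.58
take A (9 @ 280); take E (5 @ 92); take F (14 @ 238); take G (15 @ 218); take 19/25 of C → 98.80. Capacity used 62/62.
4 item(s) taken whole; one partial (take 19/25 of C).

4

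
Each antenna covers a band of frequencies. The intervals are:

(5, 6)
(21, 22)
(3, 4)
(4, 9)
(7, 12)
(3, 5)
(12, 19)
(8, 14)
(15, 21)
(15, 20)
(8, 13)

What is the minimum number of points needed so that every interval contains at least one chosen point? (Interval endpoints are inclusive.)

Sort by right endpoint; whenever an interval is uncovered, place a point at its right end.
By right end: [3,4]  [3,5]  [5,6]  [4,9]  [7,12]  [8,13]  [8,14]  [12,19]  [15,20]  [15,21]  [21,22]
[3,4] uncovered → point at 4; [5,6] uncovered → point at 6; [7,12] uncovered → point at 12; [15,20] uncovered → point at 20; [21,22] uncovered → point at 22.
Points: 4, 6, 12, 20, 22 (5 total).

5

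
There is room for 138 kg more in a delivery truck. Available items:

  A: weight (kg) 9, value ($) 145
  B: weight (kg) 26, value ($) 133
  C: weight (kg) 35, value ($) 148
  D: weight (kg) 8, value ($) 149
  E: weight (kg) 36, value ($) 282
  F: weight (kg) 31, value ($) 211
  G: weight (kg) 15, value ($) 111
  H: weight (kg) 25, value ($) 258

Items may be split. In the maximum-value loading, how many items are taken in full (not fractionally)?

6

Greedy by value/weight ratio, highest first.
Ratios (sorted): D 18.62, A 16.11, H 10.32, E 7.83, G 7.40, F 6.81, B 5.12, C 4.23
take D (8 @ 149); take A (9 @ 145); take H (25 @ 258); take E (36 @ 282); take G (15 @ 111); take F (31 @ 211); take 14/26 of B → 71.62. Capacity used 138/138.
6 item(s) taken whole; one partial (take 14/26 of B).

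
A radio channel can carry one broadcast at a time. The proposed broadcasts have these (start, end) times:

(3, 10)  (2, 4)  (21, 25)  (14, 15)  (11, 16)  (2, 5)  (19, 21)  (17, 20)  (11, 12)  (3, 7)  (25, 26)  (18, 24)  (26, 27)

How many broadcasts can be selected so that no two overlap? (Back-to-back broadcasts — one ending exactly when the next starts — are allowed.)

Sorted by end: (2,4)  (2,5)  (3,7)  (3,10)  (11,12)  (14,15)  (11,16)  (17,20)  (19,21)  (18,24)  (21,25)  (25,26)  (26,27)
take (2,4); take (11,12); take (14,15); take (17,20); skip (19,21); take (21,25); take (25,26); take (26,27).
Selected 7 broadcasts.

7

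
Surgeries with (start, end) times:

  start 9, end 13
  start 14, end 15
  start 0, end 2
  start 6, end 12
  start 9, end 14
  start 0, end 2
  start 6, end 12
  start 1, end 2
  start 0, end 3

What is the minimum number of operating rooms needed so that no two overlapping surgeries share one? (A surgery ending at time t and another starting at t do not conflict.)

The answer is the maximum number of intervals overlapping at any instant.
starts: [0, 0, 0, 1, 6, 6, 9, 9, 14]
ends:   [2, 2, 2, 3, 12, 12, 13, 14, 15]
s0→1 s0→2 s0→3 s1→4  — peak 4.

4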